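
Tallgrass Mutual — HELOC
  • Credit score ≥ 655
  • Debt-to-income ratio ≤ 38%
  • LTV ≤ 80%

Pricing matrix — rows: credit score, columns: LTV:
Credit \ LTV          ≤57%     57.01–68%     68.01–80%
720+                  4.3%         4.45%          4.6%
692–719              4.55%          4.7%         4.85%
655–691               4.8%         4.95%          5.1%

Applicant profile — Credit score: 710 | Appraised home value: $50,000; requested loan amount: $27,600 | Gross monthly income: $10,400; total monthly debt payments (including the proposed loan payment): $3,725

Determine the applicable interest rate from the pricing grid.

4.55%

Credit score 710 ≥ 655; DTI = 3,725/10,400 = 35.8% ≤ 38%
LTV: 27,600 ÷ 50,000 = 55.2%, within 80% cap
Row: 710 falls in 692–719. Column: 55.2% falls in ≤57%. Rate = 4.55%.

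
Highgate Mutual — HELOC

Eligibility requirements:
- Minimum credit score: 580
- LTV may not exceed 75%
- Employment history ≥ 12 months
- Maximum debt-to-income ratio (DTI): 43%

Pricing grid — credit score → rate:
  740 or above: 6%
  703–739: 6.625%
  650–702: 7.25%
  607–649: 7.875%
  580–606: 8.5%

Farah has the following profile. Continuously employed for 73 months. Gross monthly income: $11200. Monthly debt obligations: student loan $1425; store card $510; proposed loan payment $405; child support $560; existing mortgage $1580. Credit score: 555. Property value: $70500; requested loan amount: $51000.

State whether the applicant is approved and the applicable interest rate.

Denied

Credit score 555 < 580 (below minimum)
Total monthly debts = (1,425 + 510 + 405 + 560 + 1,580) = 4,480. DTI = 4,480/11,200 = 40% ≤ 43%
Employment 73 ≥ 12 months
Loan-to-value = 51,000/70,500 = 72.3% — pass (75% max)
Not all requirements met → denied.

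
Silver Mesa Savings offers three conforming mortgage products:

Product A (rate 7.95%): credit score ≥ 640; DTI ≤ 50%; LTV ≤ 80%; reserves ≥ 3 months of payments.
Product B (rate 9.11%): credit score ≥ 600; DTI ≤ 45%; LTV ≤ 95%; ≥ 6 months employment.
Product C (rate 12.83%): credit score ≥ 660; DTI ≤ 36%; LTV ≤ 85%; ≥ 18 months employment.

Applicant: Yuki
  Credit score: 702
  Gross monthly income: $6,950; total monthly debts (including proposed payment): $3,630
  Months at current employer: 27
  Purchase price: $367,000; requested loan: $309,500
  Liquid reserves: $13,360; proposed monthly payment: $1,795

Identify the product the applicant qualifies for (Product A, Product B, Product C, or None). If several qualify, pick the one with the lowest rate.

None

DTI = 3,630/6,950 = 52.2%.
LTV = 309,500/367,000 = 84.3%.
Reserves = 13,360/1,795 = 7.4 months.
Product A: score 702 ≥ 640; DTI 52.2% > 50%; LTV 84.3% > 80%; reserves 7.4 ≥ 3 mo → does not qualify.
Product B: score 702 ≥ 600; DTI 52.2% > 45%; LTV 84.3% ≤ 95%; employment 27 ≥ 6 mo → does not qualify.
Product C: score 702 ≥ 660; DTI 52.2% > 36%; LTV 84.3% ≤ 85%; employment 27 ≥ 18 mo → does not qualify.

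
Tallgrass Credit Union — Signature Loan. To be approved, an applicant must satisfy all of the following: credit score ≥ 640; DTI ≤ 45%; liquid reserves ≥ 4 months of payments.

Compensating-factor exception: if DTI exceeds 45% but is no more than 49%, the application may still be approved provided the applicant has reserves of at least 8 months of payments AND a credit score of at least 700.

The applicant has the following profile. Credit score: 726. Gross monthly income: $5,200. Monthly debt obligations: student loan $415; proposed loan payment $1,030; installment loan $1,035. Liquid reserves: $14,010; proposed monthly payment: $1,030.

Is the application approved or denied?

Credit score 726 ≥ 640 (meets base)
Total debts = (415 + 1,030 + 1,035) = 2,480. DTI: 2,480 ÷ 5,200 = 47.7%, over the 45% base limit.
Reserves: 14,010 ÷ 1,030 = 13.6 months (meets 4-month minimum)
47.7% falls in the override range (45%–49%), so the compensating-factor test applies.
Reserves 13.6 ≥ 8 months; credit score 726 ≥ 700.
Both override conditions satisfied; DTI exception granted.

Approved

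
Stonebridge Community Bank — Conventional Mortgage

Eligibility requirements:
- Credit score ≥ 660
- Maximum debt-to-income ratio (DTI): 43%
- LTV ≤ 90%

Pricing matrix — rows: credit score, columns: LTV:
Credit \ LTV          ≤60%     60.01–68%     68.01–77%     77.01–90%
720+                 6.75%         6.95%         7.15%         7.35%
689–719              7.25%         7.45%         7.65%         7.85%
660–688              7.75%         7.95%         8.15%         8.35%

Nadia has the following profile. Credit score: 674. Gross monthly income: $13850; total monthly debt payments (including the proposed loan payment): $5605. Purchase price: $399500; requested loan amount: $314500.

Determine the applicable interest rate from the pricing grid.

8.35%

Credit score 674 ≥ 660; DTI: 5,605 ÷ 13,850 = 40.5%, within the 43% cap
LTV: 314,500 ÷ 399,500 = 78.7%, within 90% cap
Score 674 is in the 660–688 band; LTV 78.7% is in the 77.01–90% band → 8.35%.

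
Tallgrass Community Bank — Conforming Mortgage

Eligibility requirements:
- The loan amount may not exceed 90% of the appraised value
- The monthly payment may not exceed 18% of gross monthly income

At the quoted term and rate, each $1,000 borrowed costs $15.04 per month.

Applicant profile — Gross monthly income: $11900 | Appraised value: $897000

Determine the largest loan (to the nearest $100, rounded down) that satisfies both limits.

Payment cap: 18% × $11,900 = $2,142/month.
At $15.04 per $1,000, that supports 2,142/15.04 × 1,000 ≈ $142,420 → $142,400.
LTV cap: 90% × $897,000 = $807,300 → $807,300.
Binding constraint: payment-to-income.

$142,400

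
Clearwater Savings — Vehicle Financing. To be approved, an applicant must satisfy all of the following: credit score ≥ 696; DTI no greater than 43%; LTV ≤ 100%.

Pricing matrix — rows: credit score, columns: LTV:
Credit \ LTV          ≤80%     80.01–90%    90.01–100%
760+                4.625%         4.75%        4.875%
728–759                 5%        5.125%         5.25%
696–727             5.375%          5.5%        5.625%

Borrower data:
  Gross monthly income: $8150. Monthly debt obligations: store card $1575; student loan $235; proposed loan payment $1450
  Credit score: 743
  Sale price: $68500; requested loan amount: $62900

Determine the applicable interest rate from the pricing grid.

Credit score 743 ≥ 696; Total monthly debts = (1,575 + 235 + 1,450) = 3,260. DTI: 3,260 ÷ 8,150 = 40%, within the 43% cap
LTV: 62,900 ÷ 68,500 = 91.8%, within 100% cap
Score 743 is in the 728–759 band; LTV 91.8% is in the 90.01–100% band → 5.25%.

5.25%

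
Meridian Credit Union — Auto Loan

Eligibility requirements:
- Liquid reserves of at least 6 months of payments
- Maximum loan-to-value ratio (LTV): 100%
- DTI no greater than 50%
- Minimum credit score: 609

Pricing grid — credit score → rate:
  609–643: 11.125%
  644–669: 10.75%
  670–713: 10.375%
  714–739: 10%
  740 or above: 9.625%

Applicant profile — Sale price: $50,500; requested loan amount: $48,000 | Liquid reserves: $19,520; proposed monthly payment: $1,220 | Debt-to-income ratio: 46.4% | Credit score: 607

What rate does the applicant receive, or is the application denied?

Denied

Credit score 607 < 609 (below minimum)
Reserves: 19,520 ÷ 1,220 = 16.0 months (meets 6-month minimum)
DTI 46.4% is within the 50% limit
LTV: 48,000 ÷ 50,500 = 95%, within 100% cap
Not all requirements met → denied.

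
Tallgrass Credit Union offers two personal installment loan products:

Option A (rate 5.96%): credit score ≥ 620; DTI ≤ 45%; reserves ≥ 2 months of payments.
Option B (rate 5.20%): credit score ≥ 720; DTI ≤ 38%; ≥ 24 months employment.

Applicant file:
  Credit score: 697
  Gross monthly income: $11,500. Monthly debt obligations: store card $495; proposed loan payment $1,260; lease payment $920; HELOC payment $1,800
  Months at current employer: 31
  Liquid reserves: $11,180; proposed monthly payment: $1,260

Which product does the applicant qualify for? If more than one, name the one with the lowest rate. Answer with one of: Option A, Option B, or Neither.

Option A

Total debts = (495 + 1,260 + 920 + 1,800) = 4,475; DTI = 4,475/11,500 = 38.9%.
Reserves = 11,180/1,260 = 8.9 months.
Option A: score 697 ≥ 620; DTI 38.9% ≤ 45%; reserves 8.9 ≥ 2 mo → qualifies.
Option B: score 697 < 720; DTI 38.9% > 38%; employment 31 ≥ 24 mo → does not qualify.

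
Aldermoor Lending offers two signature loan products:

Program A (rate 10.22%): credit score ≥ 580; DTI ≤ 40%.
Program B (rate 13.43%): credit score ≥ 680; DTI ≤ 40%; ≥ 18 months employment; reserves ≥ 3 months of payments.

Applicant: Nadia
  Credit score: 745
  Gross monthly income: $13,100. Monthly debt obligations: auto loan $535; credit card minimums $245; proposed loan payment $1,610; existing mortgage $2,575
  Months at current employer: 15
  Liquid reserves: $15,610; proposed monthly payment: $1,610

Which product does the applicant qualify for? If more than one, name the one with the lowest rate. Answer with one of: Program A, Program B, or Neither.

Program A

Total debts = (535 + 245 + 1,610 + 2,575) = 4,965; DTI = 4,965/13,100 = 37.9%.
Reserves = 15,610/1,610 = 9.7 months.
Program A: score 745 ≥ 580; DTI 37.9% ≤ 40% → qualifies.
Program B: score 745 ≥ 680; DTI 37.9% ≤ 40%; employment 15 < 18 mo; reserves 9.7 ≥ 3 mo → does not qualify.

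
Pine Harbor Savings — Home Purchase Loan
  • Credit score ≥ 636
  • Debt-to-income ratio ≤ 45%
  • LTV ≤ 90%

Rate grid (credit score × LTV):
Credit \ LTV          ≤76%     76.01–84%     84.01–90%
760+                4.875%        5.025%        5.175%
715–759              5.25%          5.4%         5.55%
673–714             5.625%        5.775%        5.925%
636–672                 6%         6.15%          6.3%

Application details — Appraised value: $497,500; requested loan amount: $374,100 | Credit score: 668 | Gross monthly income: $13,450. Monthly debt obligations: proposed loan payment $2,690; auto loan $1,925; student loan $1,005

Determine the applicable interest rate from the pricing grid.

6%

Credit score 668 ≥ 636; Total monthly debts = (2,690 + 1,925 + 1,005) = 5,620. DTI: 5,620 ÷ 13,450 = 41.8%, within the 45% cap
Loan-to-value = 374,100/497,500 = 75.2% — pass (90% max)
Row: 668 falls in 636–672. Column: 75.2% falls in ≤76%. Rate = 6%.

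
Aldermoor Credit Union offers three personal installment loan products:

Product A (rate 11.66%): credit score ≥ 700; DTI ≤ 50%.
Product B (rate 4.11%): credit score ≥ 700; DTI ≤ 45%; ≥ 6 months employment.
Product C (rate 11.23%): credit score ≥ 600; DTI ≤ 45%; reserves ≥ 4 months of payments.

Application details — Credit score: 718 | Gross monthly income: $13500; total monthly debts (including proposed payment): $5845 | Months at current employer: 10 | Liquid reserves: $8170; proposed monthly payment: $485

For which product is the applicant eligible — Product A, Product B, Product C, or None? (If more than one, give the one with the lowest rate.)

Product B

DTI = 5,845/13,500 = 43.3%.
Reserves = 8,170/485 = 16.8 months.
Product A: score 718 ≥ 700; DTI 43.3% ≤ 50% → qualifies.
Product B: score 718 ≥ 700; DTI 43.3% ≤ 45%; employment 10 ≥ 6 mo → qualifies.
Product C: score 718 ≥ 600; DTI 43.3% ≤ 45%; reserves 16.8 ≥ 4 mo → qualifies.
Qualifying: Product A, Product B, Product C. Lowest rate is 4.11% → Product B.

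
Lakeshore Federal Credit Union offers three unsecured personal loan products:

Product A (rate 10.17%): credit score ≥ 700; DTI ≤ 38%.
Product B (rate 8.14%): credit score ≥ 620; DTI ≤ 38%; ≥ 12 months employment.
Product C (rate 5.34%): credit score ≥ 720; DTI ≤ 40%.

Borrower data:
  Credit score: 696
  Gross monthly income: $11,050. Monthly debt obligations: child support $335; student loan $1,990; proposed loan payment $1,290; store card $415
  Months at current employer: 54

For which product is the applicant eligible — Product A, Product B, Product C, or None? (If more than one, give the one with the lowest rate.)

Total debts = (335 + 1,990 + 1,290 + 415) = 4,030; DTI = 4,030/11,050 = 36.5%.
Product A: score 696 < 700; DTI 36.5% ≤ 38% → does not qualify.
Product B: score 696 ≥ 620; DTI 36.5% ≤ 38%; employment 54 ≥ 12 mo → qualifies.
Product C: score 696 < 720; DTI 36.5% ≤ 40% → does not qualify.

Product B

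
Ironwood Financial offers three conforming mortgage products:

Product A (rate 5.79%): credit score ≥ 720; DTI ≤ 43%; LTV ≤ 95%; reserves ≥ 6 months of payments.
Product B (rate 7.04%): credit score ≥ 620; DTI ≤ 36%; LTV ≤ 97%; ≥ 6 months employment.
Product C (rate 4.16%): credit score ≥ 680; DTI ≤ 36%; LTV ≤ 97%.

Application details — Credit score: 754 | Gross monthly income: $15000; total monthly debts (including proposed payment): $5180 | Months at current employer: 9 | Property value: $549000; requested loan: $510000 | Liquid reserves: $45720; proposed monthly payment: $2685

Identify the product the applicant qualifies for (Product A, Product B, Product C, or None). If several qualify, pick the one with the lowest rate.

DTI = 5,180/15,000 = 34.5%.
LTV = 510,000/549,000 = 92.9%.
Reserves = 45,720/2,685 = 17.0 months.
Product A: score 754 ≥ 720; DTI 34.5% ≤ 43%; LTV 92.9% ≤ 95%; reserves 17.0 ≥ 6 mo → qualifies.
Product B: score 754 ≥ 620; DTI 34.5% ≤ 36%; LTV 92.9% ≤ 97%; employment 9 ≥ 6 mo → qualifies.
Product C: score 754 ≥ 680; DTI 34.5% ≤ 36%; LTV 92.9% ≤ 97% → qualifies.
Qualifying: Product A, Product B, Product C. Lowest rate is 4.16% → Product C.

Product C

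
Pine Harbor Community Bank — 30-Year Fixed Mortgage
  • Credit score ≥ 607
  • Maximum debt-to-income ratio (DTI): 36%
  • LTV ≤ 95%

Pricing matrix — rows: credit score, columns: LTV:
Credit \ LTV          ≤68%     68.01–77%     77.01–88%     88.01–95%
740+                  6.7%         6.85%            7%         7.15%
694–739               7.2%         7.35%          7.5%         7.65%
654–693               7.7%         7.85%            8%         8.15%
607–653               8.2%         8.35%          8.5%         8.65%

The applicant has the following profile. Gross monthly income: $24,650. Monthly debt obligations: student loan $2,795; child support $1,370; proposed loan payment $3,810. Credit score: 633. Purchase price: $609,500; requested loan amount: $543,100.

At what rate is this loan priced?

8.65%

Credit score 633 ≥ 607; Total monthly debts = (2,795 + 1,370 + 3,810) = 7,975. DTI: 7,975 ÷ 24,650 = 32.4%, within the 36% cap
LTV: 543,100 ÷ 609,500 = 89.1%, within 95% cap
Credit 633 → row 607–653; LTV 89.1% → column 88.01–95%. Grid cell → 8.65%.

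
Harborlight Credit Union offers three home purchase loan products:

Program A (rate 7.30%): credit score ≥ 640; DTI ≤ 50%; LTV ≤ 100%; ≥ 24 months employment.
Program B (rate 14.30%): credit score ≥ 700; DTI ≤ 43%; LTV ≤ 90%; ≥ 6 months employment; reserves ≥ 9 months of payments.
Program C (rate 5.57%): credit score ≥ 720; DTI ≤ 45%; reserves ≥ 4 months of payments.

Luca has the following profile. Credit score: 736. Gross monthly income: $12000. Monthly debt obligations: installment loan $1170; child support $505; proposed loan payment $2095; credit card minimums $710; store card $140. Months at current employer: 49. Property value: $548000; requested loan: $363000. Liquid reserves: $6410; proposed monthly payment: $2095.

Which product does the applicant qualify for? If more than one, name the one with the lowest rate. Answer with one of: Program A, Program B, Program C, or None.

Total debts = (1,170 + 505 + 2,095 + 710 + 140) = 4,620; DTI = 4,620/12,000 = 38.5%.
LTV = 363,000/548,000 = 66.2%.
Reserves = 6,410/2,095 = 3.1 months.
Program A: score 736 ≥ 640; DTI 38.5% ≤ 50%; LTV 66.2% ≤ 100%; employment 49 ≥ 24 mo → qualifies.
Program B: score 736 ≥ 700; DTI 38.5% ≤ 43%; LTV 66.2% ≤ 90%; employment 49 ≥ 6 mo; reserves 3.1 < 9 mo → does not qualify.
Program C: score 736 ≥ 720; DTI 38.5% ≤ 45%; reserves 3.1 < 4 mo → does not qualify.

Program A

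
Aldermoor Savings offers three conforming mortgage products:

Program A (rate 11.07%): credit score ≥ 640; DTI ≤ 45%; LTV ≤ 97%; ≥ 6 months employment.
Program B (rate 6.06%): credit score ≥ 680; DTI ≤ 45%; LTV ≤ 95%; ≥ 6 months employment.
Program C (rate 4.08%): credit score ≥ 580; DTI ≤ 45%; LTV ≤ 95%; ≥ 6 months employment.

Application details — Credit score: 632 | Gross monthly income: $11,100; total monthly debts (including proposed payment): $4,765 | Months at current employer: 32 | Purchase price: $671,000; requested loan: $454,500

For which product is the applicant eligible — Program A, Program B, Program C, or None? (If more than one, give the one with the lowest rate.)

DTI = 4,765/11,100 = 42.9%.
LTV = 454,500/671,000 = 67.7%.
Program A: score 632 < 640; DTI 42.9% ≤ 45%; LTV 67.7% ≤ 97%; employment 32 ≥ 6 mo → does not qualify.
Program B: score 632 < 680; DTI 42.9% ≤ 45%; LTV 67.7% ≤ 95%; employment 32 ≥ 6 mo → does not qualify.
Program C: score 632 ≥ 580; DTI 42.9% ≤ 45%; LTV 67.7% ≤ 95%; employment 32 ≥ 6 mo → qualifies.

Program C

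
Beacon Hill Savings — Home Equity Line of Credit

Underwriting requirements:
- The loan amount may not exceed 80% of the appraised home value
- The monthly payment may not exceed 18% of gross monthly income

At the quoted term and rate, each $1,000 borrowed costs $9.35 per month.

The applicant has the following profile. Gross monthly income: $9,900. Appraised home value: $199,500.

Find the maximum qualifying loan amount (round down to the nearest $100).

$159,600

Payment cap: 18% × $9,900 = $1,782/month.
At $9.35 per $1,000, that supports 1,782/9.35 × 1,000 ≈ $190,588 → $190,500.
LTV cap: 80% × $199,500 = $159,600 → $159,600.
Binding constraint: loan-to-value.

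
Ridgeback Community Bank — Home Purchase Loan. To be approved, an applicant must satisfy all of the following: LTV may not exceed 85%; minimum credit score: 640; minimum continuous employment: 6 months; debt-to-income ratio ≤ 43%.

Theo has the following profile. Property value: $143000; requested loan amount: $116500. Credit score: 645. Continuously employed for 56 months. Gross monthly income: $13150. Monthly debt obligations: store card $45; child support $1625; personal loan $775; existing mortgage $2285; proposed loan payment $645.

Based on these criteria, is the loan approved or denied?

Approved

Loan-to-value = 116,500/143,000 = 81.5% — pass (85% max)
Credit score 645 ≥ 640 (meets)
Employment 56 ≥ 6 months
Total monthly debts = (45 + 1,625 + 775 + 2,285 + 645) = 5,375. DTI = 5,375/13,150 = 40.9% ≤ 43%
All criteria satisfied.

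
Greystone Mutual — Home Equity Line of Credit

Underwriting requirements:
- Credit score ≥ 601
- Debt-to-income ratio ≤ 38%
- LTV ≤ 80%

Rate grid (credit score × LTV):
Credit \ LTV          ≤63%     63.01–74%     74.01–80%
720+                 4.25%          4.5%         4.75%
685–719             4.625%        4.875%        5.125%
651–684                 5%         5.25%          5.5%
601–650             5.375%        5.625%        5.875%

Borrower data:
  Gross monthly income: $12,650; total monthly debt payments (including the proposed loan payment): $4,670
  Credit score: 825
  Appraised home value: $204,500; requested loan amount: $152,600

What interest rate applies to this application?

Credit score 825 ≥ 601; DTI: 4,670 ÷ 12,650 = 36.9%, within the 38% cap
LTV: 152,600 ÷ 204,500 = 74.6%, within 80% cap
Score 825 is in the 720+ band; LTV 74.6% is in the 74.01–80% band → 4.75%.

4.75%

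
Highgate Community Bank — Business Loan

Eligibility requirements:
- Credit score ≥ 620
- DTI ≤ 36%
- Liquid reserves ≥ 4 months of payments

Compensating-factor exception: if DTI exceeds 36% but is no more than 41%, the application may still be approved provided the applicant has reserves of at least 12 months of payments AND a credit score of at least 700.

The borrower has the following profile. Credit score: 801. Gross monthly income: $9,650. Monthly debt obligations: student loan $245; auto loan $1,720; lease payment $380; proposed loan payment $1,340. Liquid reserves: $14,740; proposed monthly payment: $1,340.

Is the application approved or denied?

Credit score 801 ≥ 620 (meets base)
Total debts = (245 + 1,720 + 380 + 1,340) = 3,685. DTI = 3,685/9,650 = 38.2% > 36% — standard DTI limit exceeded.
Reserves = 14,740/1,340 = 11.0 months ≥ 4
DTI 38.2% is within the 36%–41% exception band; checking compensating factors.
Reserves 11.0 < 12 months; credit score 801 ≥ 700.
Compensating-factor requirement not fully met.

Denied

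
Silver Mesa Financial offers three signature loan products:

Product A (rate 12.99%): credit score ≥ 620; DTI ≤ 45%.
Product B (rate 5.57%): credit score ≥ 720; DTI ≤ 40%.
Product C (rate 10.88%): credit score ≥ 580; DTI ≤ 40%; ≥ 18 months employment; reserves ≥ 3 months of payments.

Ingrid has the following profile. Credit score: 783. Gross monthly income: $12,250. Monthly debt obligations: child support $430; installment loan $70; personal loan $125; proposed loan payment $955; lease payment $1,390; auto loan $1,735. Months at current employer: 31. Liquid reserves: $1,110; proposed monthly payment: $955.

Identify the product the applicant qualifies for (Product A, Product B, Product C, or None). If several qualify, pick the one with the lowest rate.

Product B

Total debts = (430 + 70 + 125 + 955 + 1,390 + 1,735) = 4,705; DTI = 4,705/12,250 = 38.4%.
Reserves = 1,110/955 = 1.2 months.
Product A: score 783 ≥ 620; DTI 38.4% ≤ 45% → qualifies.
Product B: score 783 ≥ 720; DTI 38.4% ≤ 40% → qualifies.
Product C: score 783 ≥ 580; DTI 38.4% ≤ 40%; employment 31 ≥ 18 mo; reserves 1.2 < 3 mo → does not qualify.
Qualifying: Product A, Product B. Lowest rate is 5.57% → Product B.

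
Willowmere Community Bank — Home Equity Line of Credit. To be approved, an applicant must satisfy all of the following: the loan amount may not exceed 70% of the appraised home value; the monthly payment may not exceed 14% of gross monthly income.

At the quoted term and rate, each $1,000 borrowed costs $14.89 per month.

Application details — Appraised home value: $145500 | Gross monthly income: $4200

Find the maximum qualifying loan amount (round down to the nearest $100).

Payment cap: 14% × $4,200 = $588/month.
At $14.89 per $1,000, that supports 588/14.89 × 1,000 ≈ $39,489 → $39,400.
LTV cap: 70% × $145,500 = $101,850 → $101,800.
Binding constraint: payment-to-income.

$39,400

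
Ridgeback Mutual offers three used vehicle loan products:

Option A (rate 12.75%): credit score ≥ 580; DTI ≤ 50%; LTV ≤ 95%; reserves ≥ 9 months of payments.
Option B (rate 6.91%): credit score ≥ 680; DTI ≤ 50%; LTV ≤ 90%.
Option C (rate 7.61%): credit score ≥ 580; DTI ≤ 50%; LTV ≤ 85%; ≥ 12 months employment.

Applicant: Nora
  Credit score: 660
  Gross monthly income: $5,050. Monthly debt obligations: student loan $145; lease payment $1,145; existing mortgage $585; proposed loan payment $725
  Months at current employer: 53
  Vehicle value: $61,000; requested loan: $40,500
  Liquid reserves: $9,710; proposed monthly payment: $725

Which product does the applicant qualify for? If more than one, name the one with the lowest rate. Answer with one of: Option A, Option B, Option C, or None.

None

Total debts = (145 + 1,145 + 585 + 725) = 2,600; DTI = 2,600/5,050 = 51.5%.
LTV = 40,500/61,000 = 66.4%.
Reserves = 9,710/725 = 13.4 months.
Option A: score 660 ≥ 580; DTI 51.5% > 50%; LTV 66.4% ≤ 95%; reserves 13.4 ≥ 9 mo → does not qualify.
Option B: score 660 < 680; DTI 51.5% > 50%; LTV 66.4% ≤ 90% → does not qualify.
Option C: score 660 ≥ 580; DTI 51.5% > 50%; LTV 66.4% ≤ 85%; employment 53 ≥ 12 mo → does not qualify.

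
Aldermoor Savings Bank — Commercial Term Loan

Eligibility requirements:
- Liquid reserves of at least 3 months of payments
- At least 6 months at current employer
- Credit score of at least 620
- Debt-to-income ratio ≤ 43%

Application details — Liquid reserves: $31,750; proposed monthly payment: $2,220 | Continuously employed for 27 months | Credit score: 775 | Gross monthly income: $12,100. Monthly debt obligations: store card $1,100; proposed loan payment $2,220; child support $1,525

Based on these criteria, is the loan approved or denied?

Approved

Reserves: 31,750 ÷ 2,220 = 14.3 months (meets 3-month minimum)
Employment 27 ≥ 6 months
Credit score 775 ≥ 620 (meets)
Total monthly debts = (1,100 + 2,220 + 1,525) = 4,845. DTI: 4,845 ÷ 12,100 = 40%, within the 43% cap
All criteria satisfied.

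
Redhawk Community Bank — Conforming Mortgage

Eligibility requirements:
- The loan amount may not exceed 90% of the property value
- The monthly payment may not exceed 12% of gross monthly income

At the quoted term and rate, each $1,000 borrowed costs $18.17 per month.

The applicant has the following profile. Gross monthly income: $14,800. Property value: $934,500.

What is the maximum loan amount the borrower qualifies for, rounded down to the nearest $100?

$97,700

Payment cap: 12% × $14,800 = $1,776/month.
At $18.17 per $1,000, that supports 1,776/18.17 × 1,000 ≈ $97,743 → $97,700.
LTV cap: 90% × $934,500 = $841,050 → $841,000.
Binding constraint: payment-to-income.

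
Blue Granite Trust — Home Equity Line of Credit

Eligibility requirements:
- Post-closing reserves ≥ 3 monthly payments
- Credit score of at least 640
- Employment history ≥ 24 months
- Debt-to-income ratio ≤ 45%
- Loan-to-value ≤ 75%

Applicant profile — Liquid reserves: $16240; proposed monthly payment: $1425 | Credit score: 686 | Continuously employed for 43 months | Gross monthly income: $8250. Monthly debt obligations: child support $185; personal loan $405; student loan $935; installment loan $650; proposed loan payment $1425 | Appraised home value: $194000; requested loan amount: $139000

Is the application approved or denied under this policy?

Liquid reserves cover 16,240/1,425 = 11.4 months — ≥ 3 required
Credit score 686 ≥ 640 (meets)
Employment 43 ≥ 24 months
Total monthly debts = (185 + 405 + 935 + 650 + 1,425) = 3,600. DTI = 3,600/8,250 = 43.6% ≤ 45%
LTV = 139,000/194,000 = 71.6% ≤ 75%
All criteria satisfied.

Approved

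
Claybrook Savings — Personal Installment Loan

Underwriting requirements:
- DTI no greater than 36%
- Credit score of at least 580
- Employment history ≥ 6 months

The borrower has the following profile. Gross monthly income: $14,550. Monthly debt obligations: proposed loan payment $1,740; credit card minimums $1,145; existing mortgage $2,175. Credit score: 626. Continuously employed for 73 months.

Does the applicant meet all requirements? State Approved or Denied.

Approved

Total monthly debts = (1,740 + 1,145 + 2,175) = 5,060. Debt-to-income = 5,060/14,550 = 34.8% — meets 36% limit
Credit score 626 ≥ 580 (meets)
Employment 73 ≥ 6 months
All criteria satisfied.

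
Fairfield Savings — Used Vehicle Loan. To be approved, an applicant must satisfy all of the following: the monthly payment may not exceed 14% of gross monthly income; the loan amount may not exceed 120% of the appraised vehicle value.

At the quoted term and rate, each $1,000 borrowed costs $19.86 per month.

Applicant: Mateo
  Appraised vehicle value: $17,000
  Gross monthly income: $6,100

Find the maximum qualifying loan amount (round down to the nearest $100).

Payment cap: 14% × $6,100 = $854/month.
At $19.86 per $1,000, that supports 854/19.86 × 1,000 ≈ $43,001 → $43,000.
LTV cap: 120% × $17,000 = $20,400 → $20,400.
Binding constraint: loan-to-value.

$20,400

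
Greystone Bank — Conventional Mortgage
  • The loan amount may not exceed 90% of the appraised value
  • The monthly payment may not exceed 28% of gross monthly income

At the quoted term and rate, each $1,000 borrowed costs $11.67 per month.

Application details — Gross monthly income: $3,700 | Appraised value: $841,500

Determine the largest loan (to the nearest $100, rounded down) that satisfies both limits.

Payment cap: 28% × $3,700 = $1,036/month.
At $11.67 per $1,000, that supports 1,036/11.67 × 1,000 ≈ $88,774 → $88,700.
LTV cap: 90% × $841,500 = $757,350 → $757,300.
Binding constraint: payment-to-income.

$88,700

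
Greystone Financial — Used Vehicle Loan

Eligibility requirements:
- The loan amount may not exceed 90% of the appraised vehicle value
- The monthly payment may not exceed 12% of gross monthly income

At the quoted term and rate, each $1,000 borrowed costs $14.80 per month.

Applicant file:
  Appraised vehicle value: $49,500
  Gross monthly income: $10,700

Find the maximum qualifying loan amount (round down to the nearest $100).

$44,500

Payment cap: 12% × $10,700 = $1,284/month.
At $14.80 per $1,000, that supports 1,284/14.80 × 1,000 ≈ $86,756 → $86,700.
LTV cap: 90% × $49,500 = $44,550 → $44,500.
Binding constraint: loan-to-value.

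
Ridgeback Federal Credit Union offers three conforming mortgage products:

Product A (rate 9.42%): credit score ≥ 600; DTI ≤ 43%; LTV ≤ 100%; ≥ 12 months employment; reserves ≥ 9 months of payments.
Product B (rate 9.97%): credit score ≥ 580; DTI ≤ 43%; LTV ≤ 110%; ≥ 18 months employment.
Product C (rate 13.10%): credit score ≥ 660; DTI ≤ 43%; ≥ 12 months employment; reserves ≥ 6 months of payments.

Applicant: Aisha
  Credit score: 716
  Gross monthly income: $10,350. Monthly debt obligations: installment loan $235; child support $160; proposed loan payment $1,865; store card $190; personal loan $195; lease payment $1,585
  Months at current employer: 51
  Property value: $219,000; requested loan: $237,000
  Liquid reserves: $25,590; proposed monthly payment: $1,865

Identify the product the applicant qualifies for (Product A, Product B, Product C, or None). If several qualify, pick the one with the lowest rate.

Total debts = (235 + 160 + 1,865 + 190 + 195 + 1,585) = 4,230; DTI = 4,230/10,350 = 40.9%.
LTV = 237,000/219,000 = 108.2%.
Reserves = 25,590/1,865 = 13.7 months.
Product A: score 716 ≥ 600; DTI 40.9% ≤ 43%; LTV 108.2% > 100%; employment 51 ≥ 12 mo; reserves 13.7 ≥ 9 mo → does not qualify.
Product B: score 716 ≥ 580; DTI 40.9% ≤ 43%; LTV 108.2% ≤ 110%; employment 51 ≥ 18 mo → qualifies.
Product C: score 716 ≥ 660; DTI 40.9% ≤ 43%; employment 51 ≥ 12 mo; reserves 13.7 ≥ 6 mo → qualifies.
Qualifying: Product B, Product C. Lowest rate is 9.97% → Product B.

Product B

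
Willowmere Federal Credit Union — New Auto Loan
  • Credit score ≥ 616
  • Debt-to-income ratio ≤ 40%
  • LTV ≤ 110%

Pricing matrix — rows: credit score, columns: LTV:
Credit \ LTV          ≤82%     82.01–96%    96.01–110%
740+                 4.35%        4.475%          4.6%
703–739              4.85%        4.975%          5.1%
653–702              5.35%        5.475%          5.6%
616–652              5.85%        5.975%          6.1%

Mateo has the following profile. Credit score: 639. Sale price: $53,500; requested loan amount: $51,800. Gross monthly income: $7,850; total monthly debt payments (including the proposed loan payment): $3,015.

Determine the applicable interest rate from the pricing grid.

6.1%

Credit score 639 ≥ 616; DTI: 3,015 ÷ 7,850 = 38.4%, within the 40% cap
Loan-to-value = 51,800/53,500 = 96.8% — pass (110% max)
Score 639 is in the 616–652 band; LTV 96.8% is in the 96.01–110% band → 6.1%.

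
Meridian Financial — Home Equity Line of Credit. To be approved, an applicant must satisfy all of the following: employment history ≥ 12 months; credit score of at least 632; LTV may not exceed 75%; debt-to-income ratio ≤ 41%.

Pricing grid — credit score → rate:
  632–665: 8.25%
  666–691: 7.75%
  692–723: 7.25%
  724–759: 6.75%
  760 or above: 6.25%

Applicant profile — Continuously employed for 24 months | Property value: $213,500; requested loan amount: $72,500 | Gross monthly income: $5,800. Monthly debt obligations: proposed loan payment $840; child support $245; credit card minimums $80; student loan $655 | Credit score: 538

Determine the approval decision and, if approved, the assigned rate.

Denied

Credit score 538 < 632 (below minimum)
Loan-to-value = 72,500/213,500 = 34% — pass (75% max)
Total monthly debts = (840 + 245 + 80 + 655) = 1,820. Debt-to-income = 1,820/5,800 = 31.4% — meets 41% limit
Employment 24 ≥ 12 months
Not all requirements met → denied.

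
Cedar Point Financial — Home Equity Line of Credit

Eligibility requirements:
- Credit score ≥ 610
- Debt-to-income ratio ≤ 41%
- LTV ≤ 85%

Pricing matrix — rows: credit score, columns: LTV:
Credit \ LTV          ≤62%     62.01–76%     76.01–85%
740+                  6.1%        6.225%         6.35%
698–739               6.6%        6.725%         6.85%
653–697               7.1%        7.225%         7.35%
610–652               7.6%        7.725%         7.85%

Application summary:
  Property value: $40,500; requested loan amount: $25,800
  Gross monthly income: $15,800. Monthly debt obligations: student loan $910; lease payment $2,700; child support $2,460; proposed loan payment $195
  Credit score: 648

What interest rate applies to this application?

7.725%

Credit score 648 ≥ 610; Total monthly debts = (910 + 2,700 + 2,460 + 195) = 6,265. DTI = 6,265/15,800 = 39.7% ≤ 41%
LTV: 25,800 ÷ 40,500 = 63.7%, within 85% cap
Score 648 is in the 610–652 band; LTV 63.7% is in the 62.01–76% band → 7.725%.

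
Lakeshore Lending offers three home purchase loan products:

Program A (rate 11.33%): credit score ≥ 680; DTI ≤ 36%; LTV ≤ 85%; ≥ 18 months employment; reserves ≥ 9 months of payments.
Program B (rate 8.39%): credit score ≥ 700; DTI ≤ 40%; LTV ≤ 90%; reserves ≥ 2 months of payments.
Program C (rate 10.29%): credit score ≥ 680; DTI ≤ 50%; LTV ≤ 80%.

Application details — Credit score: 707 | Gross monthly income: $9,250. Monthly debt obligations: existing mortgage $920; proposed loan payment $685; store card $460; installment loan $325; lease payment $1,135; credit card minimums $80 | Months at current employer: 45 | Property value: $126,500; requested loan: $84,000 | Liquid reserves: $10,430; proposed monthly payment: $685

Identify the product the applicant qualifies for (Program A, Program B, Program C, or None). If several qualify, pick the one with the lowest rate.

Program B

Total debts = (920 + 685 + 460 + 325 + 1,135 + 80) = 3,605; DTI = 3,605/9,250 = 39%.
LTV = 84,000/126,500 = 66.4%.
Reserves = 10,430/685 = 15.2 months.
Program A: score 707 ≥ 680; DTI 39% > 36%; LTV 66.4% ≤ 85%; employment 45 ≥ 18 mo; reserves 15.2 ≥ 9 mo → does not qualify.
Program B: score 707 ≥ 700; DTI 39% ≤ 40%; LTV 66.4% ≤ 90%; reserves 15.2 ≥ 2 mo → qualifies.
Program C: score 707 ≥ 680; DTI 39% ≤ 50%; LTV 66.4% ≤ 80% → qualifies.
Qualifying: Program B, Program C. Lowest rate is 8.39% → Program B.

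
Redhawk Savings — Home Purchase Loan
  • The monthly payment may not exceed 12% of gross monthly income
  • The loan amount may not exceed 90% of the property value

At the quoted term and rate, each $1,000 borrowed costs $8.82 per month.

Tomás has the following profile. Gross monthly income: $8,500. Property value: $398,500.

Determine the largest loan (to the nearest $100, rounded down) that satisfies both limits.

$115,600

Payment cap: 12% × $8,500 = $1,020/month.
At $8.82 per $1,000, that supports 1,020/8.82 × 1,000 ≈ $115,646 → $115,600.
LTV cap: 90% × $398,500 = $358,650 → $358,600.
Binding constraint: payment-to-income.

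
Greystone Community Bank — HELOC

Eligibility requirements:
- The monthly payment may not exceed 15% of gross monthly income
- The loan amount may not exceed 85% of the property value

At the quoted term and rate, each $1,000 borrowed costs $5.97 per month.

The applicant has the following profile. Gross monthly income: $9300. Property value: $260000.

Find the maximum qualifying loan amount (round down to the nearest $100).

Payment cap: 15% × $9,300 = $1,395/month.
At $5.97 per $1,000, that supports 1,395/5.97 × 1,000 ≈ $233,668 → $233,600.
LTV cap: 85% × $260,000 = $221,000 → $221,000.
Binding constraint: loan-to-value.

$221,000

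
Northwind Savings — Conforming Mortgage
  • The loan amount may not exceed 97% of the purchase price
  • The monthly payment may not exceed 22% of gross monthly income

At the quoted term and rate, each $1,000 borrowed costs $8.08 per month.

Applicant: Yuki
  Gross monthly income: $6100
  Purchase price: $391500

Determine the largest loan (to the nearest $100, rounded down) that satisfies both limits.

Payment cap: 22% × $6,100 = $1,342/month.
At $8.08 per $1,000, that supports 1,342/8.08 × 1,000 ≈ $166,089 → $166,000.
LTV cap: 97% × $391,500 = $379,755 → $379,700.
Binding constraint: payment-to-income.

$166,000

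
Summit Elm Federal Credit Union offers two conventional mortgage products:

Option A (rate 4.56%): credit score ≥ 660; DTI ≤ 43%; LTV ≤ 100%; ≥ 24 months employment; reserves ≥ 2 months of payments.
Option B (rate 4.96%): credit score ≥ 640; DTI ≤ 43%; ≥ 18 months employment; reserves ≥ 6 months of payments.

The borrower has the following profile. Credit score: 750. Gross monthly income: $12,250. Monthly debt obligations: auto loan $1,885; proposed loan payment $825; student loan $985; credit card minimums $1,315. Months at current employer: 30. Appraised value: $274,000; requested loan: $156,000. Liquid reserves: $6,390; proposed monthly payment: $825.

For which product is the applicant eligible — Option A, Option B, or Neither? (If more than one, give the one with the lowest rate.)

Total debts = (1,885 + 825 + 985 + 1,315) = 5,010; DTI = 5,010/12,250 = 40.9%.
LTV = 156,000/274,000 = 56.9%.
Reserves = 6,390/825 = 7.7 months.
Option A: score 750 ≥ 660; DTI 40.9% ≤ 43%; LTV 56.9% ≤ 100%; employment 30 ≥ 24 mo; reserves 7.7 ≥ 2 mo → qualifies.
Option B: score 750 ≥ 640; DTI 40.9% ≤ 43%; employment 30 ≥ 18 mo; reserves 7.7 ≥ 6 mo → qualifies.
Qualifying: Option A, Option B. Lowest rate is 4.56% → Option A.

Option A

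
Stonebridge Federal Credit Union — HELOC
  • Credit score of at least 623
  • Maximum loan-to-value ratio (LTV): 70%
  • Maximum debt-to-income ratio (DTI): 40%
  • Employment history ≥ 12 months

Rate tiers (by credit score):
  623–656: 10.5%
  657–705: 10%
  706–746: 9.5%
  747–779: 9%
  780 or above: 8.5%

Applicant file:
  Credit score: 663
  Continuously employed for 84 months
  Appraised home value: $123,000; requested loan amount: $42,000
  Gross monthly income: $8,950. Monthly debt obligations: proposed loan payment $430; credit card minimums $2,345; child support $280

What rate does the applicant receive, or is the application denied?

Approved at 10%

Credit score 663 ≥ 623 (meets minimum)
Employment 84 ≥ 12 months
Total monthly debts = (430 + 2,345 + 280) = 3,055. DTI = 3,055/8,950 = 34.1% ≤ 40%
LTV = 42,000/123,000 = 34.1% ≤ 70%
All requirements met. Score 663 falls in the 657–705 tier → 10%.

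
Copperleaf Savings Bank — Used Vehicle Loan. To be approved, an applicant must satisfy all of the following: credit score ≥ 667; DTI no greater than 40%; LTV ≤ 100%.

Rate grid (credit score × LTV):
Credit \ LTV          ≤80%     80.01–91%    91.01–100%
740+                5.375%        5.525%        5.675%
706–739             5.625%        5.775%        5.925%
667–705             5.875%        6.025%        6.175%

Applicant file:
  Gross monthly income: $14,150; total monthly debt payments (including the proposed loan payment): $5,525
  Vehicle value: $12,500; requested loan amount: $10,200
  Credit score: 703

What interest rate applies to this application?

6.025%

Credit score 703 ≥ 667; Debt-to-income = 5,525/14,150 = 39% — meets 40% limit
LTV: 10,200 ÷ 12,500 = 81.6%, within 100% cap
Credit 703 → row 667–705; LTV 81.6% → column 80.01–91%. Grid cell → 6.025%.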